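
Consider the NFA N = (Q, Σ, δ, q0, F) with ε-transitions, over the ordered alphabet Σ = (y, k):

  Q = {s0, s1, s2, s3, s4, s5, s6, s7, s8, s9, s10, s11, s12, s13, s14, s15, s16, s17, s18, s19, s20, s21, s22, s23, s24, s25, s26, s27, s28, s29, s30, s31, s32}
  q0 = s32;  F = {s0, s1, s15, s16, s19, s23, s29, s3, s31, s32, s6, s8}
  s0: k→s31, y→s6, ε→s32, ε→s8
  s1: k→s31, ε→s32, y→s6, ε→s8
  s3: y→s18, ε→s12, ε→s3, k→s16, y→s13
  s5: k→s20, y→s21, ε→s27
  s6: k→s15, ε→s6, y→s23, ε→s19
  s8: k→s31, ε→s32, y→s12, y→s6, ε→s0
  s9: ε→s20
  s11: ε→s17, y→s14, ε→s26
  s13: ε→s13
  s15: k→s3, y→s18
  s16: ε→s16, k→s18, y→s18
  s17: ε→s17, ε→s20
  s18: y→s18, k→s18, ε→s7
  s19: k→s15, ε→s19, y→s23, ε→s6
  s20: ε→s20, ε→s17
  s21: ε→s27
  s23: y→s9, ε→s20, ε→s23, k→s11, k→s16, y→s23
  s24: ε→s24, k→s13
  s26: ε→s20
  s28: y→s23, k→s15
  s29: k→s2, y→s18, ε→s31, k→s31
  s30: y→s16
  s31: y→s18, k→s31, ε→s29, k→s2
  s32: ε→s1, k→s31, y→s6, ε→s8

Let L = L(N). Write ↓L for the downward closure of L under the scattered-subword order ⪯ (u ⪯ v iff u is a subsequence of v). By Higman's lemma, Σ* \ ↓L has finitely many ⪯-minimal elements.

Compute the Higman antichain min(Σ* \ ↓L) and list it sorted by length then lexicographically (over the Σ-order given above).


A = [ky, yykk, ykkkk].

|Q|=33, |F|=12, |δ|=71 (32 ε).
min D↑ (8 st, q0=0, F={5}): 0:y→1,k→2 1:y→3,k→4 2:y→5,k→2 3:y→3,k→6 4:y→5,k→7 5:y→5,k→5 6:y→5,k→5 7:y→5,k→6.
'ky': run [23, 15, 4] end={s13,s14,s18,s7} ∉↓L; 2/2 single-dels accept.
'yykk': |S_i|=[23, 16, 11, 8, 2] end={s18,s7} — reject; 4/4 del acc.
'ykkkk': N↓-sim [23, 16, 12, 6, 3, 2] end={s18,s7} ∉↓L; 5/5 single-dels accept.
3 words, ⪯-incomp.


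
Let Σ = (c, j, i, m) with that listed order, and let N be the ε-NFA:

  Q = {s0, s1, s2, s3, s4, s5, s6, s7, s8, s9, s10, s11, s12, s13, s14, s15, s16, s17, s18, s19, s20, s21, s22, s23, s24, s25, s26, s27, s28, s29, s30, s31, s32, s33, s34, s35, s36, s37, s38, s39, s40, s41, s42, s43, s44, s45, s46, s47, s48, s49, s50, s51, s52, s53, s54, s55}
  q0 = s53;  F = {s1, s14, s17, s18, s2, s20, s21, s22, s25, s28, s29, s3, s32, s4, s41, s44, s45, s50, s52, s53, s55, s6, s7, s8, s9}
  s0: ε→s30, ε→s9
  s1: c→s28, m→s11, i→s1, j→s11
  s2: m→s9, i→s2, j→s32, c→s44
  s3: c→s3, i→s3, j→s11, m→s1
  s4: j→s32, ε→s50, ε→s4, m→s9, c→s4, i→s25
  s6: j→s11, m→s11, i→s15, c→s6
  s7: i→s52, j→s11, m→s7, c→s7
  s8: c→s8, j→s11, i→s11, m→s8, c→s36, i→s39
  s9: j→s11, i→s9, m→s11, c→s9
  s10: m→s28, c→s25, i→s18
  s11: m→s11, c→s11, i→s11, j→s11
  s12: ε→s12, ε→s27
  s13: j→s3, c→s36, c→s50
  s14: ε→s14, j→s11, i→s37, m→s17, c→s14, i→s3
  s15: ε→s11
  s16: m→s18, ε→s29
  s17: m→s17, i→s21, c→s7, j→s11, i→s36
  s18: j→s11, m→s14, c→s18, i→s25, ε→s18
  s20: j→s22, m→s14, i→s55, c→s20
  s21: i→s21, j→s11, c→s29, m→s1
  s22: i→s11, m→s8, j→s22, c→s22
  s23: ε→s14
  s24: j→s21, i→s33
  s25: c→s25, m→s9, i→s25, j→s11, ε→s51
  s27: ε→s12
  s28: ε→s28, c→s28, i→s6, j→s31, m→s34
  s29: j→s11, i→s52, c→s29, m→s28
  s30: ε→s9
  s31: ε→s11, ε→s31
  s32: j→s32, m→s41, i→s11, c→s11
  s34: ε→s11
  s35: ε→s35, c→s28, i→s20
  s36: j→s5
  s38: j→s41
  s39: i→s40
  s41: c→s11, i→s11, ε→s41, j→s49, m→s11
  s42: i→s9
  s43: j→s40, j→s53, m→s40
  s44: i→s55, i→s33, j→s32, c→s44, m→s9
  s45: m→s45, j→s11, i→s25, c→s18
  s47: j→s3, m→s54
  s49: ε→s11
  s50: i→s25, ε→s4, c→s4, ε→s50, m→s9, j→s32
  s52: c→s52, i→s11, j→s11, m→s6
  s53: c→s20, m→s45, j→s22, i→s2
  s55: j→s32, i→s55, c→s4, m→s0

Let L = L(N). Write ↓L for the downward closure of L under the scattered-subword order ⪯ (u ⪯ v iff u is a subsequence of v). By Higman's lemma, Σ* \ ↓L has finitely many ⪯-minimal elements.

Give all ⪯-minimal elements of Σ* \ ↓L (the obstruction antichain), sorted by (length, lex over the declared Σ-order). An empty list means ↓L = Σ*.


|Q|=56, |F|=25, |δ|=152 (23 ε).
min D↑ (25 st, q0=0, F={7}): 0:c→1,j→2,i→3,m→4 1:c→1,j→2,i→5,m→6 2:c→2,j→2,i→7,m→8 3:c→9,j→10,i→3,m→11 4:c→12,j→7,i→13,m→4 5:c→14,j→10,i→5,m→11 6:c→6,j→7,i→15,m→16 7:c→7,j→7,i→7,m→7 8:c→8,j→7,i→7,m→8 9:c→9,j→10,i→5,m→11 10:c→7,j→10,i→7,m→17 11:c→11,j→7,i→11,m→7 12:c→12,j→7,i→13,m→6 13:c→13,j→7,i→13,m→11 14:c→14,j→10,i→13,m→11 15:c→15,j→7,i→15,m→18 16:c→19,j→7,i→20,m→16 17:c→7,j→7,i→7,m→7 18:c→21,j→7,i→18,m→7 19:c→19,j→7,i→22,m→19 20:c→23,j→7,i→20,m→18 21:c→21,j→7,i→24,m→7 22:c→22,j→7,i→7,m→24 23:c→23,j→7,i→22,m→21 24:c→24,j→7,i→7,m→7 (ε-aug+det+¬).
'ji': |S_i|=[39, 11, 3] end={s11,s39,s40} rej; 2/2 del acc.
'mj': N↓-sim [39, 29, 4] end={s11,s31,s49,s5} ∉↓L; 2/2 deletions ∈↓L.
'ijc': N↓-sim [39, 30, 6, 1] end={s11} rej; 3/3 single-dels accept.
'imm': N↓-sim [39, 30, 12, 2] end={s11,s34} — reject; 3/3 deletions ∈↓L.
'cicij': N↓-sim [39, 36, 28, 18, 12, 2] end={s11,s31} ∉↓L; 5/5 deletions ∈↓L.
'cmmcii': N↓-sim [39, 36, 25, 17, 14, 6, 3] end={s11,s15,s40} ∉↓L; 6/6 del acc.
6 words, ⪯-incomp.

A = [ji, mj, ijc, imm, cicij, cmmcii].


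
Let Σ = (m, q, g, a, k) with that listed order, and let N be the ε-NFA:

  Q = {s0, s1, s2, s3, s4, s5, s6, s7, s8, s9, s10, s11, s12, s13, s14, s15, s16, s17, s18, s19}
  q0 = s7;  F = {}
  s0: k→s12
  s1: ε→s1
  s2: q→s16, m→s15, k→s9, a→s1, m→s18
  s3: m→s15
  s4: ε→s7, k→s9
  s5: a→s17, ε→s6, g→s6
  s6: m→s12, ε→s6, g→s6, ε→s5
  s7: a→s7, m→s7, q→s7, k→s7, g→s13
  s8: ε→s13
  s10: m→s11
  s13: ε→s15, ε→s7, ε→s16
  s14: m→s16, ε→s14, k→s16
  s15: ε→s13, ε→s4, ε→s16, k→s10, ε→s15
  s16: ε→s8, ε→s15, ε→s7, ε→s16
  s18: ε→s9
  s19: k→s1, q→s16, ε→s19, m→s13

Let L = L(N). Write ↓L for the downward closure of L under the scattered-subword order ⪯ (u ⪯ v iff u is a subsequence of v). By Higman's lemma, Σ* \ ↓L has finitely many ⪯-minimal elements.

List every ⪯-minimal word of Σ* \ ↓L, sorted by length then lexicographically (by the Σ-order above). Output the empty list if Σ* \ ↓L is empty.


|Q|=20, |F|=0, |δ|=44 (20 ε).
min D↑ (1 st, q0=0, F={0}): 0:m→0,q→0,g→0,a→0,k→0.
ε ∈ L(D↑) ⇒ ↓L = ∅.

A = [ε].


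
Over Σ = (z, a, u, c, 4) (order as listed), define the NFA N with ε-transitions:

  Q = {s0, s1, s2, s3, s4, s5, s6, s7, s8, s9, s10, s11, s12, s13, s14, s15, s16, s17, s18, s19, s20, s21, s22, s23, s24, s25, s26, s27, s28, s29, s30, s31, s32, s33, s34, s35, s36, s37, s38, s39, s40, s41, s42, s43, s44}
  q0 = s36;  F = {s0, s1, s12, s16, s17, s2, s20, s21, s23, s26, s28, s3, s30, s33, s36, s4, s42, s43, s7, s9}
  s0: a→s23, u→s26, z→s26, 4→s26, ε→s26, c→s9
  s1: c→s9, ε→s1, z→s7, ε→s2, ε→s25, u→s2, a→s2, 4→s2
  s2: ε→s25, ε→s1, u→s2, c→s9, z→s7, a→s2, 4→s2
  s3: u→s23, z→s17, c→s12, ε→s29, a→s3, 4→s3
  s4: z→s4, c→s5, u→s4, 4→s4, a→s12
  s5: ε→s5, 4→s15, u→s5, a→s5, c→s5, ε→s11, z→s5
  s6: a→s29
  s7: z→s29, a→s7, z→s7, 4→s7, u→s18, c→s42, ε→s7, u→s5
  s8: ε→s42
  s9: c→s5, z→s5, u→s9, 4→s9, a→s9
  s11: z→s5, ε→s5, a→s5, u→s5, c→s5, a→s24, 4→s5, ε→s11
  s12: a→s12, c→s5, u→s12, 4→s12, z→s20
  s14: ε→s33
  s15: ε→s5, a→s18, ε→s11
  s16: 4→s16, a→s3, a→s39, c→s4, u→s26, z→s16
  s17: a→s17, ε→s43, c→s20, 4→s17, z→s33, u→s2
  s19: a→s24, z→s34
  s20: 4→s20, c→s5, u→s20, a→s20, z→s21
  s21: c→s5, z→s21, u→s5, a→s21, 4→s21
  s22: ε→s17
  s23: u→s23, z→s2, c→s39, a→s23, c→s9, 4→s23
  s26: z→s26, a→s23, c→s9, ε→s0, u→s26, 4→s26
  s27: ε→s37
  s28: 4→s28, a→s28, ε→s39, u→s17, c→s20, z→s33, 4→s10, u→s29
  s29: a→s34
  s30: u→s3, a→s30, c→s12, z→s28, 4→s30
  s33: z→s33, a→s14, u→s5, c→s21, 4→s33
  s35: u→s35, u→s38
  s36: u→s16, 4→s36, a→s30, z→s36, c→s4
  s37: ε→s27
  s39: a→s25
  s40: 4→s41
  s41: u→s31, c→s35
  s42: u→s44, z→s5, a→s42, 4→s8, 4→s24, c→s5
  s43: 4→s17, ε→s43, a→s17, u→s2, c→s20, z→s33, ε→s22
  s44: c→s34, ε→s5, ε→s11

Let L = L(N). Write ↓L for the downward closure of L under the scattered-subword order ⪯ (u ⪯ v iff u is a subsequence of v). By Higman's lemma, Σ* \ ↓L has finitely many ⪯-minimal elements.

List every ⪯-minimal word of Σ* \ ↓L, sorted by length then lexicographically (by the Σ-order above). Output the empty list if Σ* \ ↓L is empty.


min(Σ*\↓L) = [cc, azzu, uucz].

|Q|=45, |F|=20, |δ|=156 (26 ε).
min D↑ (18 st, q0=0, F={8}): 0:z→0,a→1,u→2,c→3,4→0 1:z→4,a→1,u→5,c→6,4→1 2:z→2,a→5,u→7,c→3,4→2 3:z→3,a→6,u→3,c→8,4→3 4:z→9,a→4,u→10,c→11,4→4 5:z→10,a→5,u→12,c→6,4→5 6:z→11,a→6,u→6,c→8,4→6 7:z→7,a→12,u→7,c→13,4→7 8:z→8,a→8,u→8,c→8,4→8 9:z→9,a→9,u→8,c→14,4→9 10:z→9,a→10,u→15,c→11,4→10 11:z→14,a→11,u→11,c→8,4→11 12:z→15,a→12,u→12,c→13,4→12 13:z→8,a→13,u→13,c→8,4→13 14:z→14,a→14,u→8,c→8,4→14 15:z→16,a→15,u→15,c→13,4→15 16:z→16,a→16,u→8,c→17,4→16 17:z→8,a→17,u→8,c→8,4→17.
'cc': |S_i|=[34, 16, 6] end={s11,s15,s18,s24,s34,s5} ∉↓L; 2/2 del acc.
'azzu': |S_i|=[34, 29, 25, 14, 7] end={s11,s15,s18,s24,s34,s44,s5} rej; 4/4 single-dels accept.
'uucz': N↓-sim [34, 30, 23, 12, 5] end={s11,s15,s18,s24,s5} — reject; 4/4 del acc.
3 obstructions.


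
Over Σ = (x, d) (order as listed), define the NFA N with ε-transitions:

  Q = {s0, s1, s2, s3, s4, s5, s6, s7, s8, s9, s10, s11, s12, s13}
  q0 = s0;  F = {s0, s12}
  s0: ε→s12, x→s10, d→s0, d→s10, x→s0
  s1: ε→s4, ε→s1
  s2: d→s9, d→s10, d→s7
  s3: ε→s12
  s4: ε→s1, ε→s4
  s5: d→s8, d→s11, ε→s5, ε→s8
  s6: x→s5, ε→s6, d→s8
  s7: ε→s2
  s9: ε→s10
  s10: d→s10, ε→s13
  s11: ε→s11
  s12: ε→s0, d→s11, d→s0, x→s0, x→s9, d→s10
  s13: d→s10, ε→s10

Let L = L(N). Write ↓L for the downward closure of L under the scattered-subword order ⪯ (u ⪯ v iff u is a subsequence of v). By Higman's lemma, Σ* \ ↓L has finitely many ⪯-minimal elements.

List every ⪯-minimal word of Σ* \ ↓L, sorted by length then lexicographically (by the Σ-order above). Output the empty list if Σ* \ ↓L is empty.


|Q|=14, |F|=2, |δ|=33 (15 ε).
min D↑ (1 st, q0=0, F={}): 0:x→0,d→0 (ε-aug+det+¬).
L(D↑) = ∅ ⇒ ↓L = Σ*.

A = [].


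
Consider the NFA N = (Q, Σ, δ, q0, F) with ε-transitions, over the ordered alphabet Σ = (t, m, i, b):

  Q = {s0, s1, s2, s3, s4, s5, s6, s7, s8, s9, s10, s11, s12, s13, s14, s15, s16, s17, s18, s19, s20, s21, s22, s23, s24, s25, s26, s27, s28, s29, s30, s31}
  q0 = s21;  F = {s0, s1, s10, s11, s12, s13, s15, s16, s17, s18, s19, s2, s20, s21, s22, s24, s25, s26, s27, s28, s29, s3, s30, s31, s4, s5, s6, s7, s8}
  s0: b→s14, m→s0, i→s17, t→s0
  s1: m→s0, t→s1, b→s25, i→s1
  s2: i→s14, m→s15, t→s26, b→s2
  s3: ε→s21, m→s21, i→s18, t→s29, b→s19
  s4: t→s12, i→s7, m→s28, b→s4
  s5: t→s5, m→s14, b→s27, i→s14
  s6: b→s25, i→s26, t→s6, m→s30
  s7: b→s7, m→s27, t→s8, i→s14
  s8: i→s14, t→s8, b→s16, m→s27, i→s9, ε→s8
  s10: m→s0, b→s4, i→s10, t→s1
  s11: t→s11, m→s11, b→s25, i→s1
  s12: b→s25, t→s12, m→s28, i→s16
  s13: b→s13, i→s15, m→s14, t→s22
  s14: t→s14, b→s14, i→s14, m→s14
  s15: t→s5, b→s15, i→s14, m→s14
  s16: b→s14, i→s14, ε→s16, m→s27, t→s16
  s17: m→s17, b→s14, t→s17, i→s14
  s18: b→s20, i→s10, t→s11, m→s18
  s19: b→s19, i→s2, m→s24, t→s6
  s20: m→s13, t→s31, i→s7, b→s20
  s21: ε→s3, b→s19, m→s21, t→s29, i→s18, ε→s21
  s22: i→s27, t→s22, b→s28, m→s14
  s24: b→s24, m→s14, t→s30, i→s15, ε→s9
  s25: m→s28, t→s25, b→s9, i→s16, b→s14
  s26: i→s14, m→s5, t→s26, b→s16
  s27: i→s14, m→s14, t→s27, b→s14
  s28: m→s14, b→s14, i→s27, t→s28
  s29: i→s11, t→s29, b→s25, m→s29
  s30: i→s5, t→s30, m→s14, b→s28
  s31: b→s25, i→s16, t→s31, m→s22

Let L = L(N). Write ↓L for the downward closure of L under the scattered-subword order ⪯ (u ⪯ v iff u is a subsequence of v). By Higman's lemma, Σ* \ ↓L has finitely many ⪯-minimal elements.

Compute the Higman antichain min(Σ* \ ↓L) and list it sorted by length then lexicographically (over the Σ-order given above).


|Q|=32, |F|=29, |δ|=128 (6 ε).
min D↑ (29 st, q0=0, F={14}): 0:t→1,m→0,i→2,b→3 1:t→1,m→1,i→4,b→5 2:t→4,m→2,i→6,b→7 3:t→8,m→9,i→10,b→3 4:t→4,m→4,i→11,b→5 5:t→5,m→12,i→13,b→14 6:t→11,m→15,i→6,b→16 7:t→17,m→18,i→19,b→7 8:t→8,m→20,i→21,b→5 9:t→20,m→14,i→22,b→9 10:t→21,m→22,i→14,b→10 11:t→11,m→15,i→11,b→5 12:t→12,m→14,i→23,b→14 13:t→13,m→23,i→14,b→14 14:t→14,m→14,i→14,b→14 15:t→15,m→15,i→24,b→14 16:t→25,m→12,i→19,b→16 17:t→17,m→26,i→13,b→5 18:t→26,m→14,i→22,b→18 19:t→27,m→23,i→14,b→19 20:t→20,m→14,i→28,b→12 21:t→21,m→28,i→14,b→13 22:t→28,m→14,i→14,b→22 23:t→23,m→14,i→14,b→14 24:t→24,m→24,i→14,b→14 25:t→25,m→12,i→13,b→5 26:t→26,m→14,i→23,b→12 27:t→27,m→23,i→14,b→13 28:t→28,m→14,i→14,b→23.
'tbb': |S_i|=[31, 19, 6, 2] end={s14,s9} rej; 3/3 del acc.
'bmm': |S_i|=[31, 22, 10, 1] end={s14} — reject; 3/3 del acc.
'bii': |S_i|=[31, 22, 10, 2] end={s14,s9} rej; 3/3 del acc.
'iimb': N↓-sim [31, 24, 16, 5, 1] end={s14} ∉↓L; 4/4 deletions ∈↓L.
'iimii': N↓-sim [31, 24, 16, 5, 3, 1] end={s14} rej; 5/5 deletions ∈↓L.
'ibtib': |S_i|=[31, 24, 18, 12, 4, 1] end={s14} ∉↓L; 5/5 deletions ∈↓L.
6 words, ⪯-incomp.

min(Σ*\↓L) = [tbb, bmm, bii, iimb, iimii, ibtib].


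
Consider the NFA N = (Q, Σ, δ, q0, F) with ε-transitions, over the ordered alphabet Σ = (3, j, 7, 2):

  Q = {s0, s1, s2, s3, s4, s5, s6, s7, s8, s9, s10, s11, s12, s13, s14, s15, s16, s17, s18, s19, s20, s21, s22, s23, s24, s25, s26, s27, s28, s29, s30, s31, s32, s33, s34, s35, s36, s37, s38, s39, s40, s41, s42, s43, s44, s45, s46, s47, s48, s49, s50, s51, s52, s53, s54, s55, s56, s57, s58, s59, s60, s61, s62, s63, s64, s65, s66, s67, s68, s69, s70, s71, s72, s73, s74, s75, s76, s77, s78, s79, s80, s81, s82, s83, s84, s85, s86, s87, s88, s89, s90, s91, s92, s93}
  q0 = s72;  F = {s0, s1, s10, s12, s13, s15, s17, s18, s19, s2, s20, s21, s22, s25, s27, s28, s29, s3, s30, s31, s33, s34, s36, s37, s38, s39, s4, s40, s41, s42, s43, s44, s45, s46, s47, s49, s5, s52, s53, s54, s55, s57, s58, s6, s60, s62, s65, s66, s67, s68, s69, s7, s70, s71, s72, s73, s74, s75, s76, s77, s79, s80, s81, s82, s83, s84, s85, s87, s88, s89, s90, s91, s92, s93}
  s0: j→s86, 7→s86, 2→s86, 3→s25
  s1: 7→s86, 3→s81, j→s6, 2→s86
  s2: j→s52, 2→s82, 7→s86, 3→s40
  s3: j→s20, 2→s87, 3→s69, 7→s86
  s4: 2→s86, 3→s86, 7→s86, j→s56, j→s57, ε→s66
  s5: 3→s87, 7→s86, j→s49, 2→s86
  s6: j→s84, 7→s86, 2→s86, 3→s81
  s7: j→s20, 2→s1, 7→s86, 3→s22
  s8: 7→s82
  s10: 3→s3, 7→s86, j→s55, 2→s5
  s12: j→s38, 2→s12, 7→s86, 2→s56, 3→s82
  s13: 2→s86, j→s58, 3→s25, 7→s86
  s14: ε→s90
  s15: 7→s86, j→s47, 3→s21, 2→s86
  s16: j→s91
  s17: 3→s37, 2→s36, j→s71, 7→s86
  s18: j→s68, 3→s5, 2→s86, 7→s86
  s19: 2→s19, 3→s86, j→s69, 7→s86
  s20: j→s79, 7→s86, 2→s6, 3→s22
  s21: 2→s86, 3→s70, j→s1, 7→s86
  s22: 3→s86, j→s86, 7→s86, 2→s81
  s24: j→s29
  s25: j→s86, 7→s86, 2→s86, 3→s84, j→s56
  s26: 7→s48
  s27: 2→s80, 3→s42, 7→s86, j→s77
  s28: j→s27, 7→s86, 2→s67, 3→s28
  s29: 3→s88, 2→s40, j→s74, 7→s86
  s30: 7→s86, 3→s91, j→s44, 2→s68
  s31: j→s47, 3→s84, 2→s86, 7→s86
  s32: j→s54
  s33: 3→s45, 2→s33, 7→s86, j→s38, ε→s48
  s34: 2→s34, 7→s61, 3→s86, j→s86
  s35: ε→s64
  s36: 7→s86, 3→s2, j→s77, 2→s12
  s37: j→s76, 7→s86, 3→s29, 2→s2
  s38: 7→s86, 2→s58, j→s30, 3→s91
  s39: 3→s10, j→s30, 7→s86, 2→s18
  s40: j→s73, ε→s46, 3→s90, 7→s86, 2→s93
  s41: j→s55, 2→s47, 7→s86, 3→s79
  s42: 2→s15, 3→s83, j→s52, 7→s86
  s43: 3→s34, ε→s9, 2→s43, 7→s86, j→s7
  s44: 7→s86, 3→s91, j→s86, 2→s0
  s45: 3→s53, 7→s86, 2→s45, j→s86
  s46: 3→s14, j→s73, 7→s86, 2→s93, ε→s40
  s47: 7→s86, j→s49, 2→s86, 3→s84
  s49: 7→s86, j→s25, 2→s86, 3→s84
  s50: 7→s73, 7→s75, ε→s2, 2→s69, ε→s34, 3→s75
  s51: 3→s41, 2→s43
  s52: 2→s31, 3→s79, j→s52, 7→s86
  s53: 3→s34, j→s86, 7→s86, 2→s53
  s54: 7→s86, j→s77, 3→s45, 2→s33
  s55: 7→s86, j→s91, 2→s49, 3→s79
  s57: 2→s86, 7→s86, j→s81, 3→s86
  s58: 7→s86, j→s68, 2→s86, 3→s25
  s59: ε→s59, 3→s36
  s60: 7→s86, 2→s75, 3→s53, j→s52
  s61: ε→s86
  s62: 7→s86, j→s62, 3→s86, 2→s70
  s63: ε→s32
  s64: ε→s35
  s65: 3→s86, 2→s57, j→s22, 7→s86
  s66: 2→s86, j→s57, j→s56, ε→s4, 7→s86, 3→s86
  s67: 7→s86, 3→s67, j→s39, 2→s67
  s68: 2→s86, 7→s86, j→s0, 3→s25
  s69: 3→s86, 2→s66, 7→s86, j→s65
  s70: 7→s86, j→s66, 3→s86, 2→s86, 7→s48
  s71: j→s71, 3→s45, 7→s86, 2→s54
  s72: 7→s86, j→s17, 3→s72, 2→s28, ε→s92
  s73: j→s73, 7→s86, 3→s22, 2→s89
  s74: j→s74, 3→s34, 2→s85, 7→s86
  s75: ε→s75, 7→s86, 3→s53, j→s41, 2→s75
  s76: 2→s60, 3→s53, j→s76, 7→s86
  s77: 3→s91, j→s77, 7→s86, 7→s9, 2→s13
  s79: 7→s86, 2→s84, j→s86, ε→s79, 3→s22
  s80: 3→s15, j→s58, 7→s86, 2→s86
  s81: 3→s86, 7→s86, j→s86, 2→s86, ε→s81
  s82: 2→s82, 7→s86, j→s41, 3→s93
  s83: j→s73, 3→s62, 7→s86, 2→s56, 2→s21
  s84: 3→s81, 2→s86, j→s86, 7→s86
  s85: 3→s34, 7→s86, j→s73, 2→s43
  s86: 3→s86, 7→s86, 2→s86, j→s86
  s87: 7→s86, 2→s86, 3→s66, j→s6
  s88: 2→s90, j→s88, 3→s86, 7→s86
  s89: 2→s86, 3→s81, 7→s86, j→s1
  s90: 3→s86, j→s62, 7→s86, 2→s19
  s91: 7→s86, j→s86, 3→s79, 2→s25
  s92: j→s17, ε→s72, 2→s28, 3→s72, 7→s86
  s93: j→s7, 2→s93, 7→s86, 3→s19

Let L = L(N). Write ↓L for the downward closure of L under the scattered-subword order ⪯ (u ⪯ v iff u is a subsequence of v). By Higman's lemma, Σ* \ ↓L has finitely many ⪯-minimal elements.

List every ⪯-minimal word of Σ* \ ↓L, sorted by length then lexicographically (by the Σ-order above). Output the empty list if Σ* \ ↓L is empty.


|Q|=94, |F|=74, |δ|=338 (19 ε).
min D↑ (72 st, q0=0, F={2}): 0:3→0,j→1,7→2,2→3 1:3→4,j→5,7→2,2→6 2:3→2,j→2,7→2,2→2 3:3→3,j→7,7→2,2→8 4:3→9,j→10,7→2,2→11 5:3→12,j→5,7→2,2→13 6:3→11,j→14,7→2,2→15 7:3→16,j→14,7→2,2→17 8:3→8,j→18,7→2,2→8 9:3→19,j→20,7→2,2→21 10:3→22,j→10,7→2,2→23 11:3→21,j→24,7→2,2→25 12:3→22,j→2,7→2,2→12 13:3→12,j→14,7→2,2→26 14:3→27,j→14,7→2,2→28 15:3→25,j→29,7→2,2→15 16:3→30,j→24,7→2,2→31 17:3→31,j→32,7→2,2→2 18:3→33,j→34,7→2,2→35 19:3→2,j→19,7→2,2→36 20:3→37,j→20,7→2,2→38 21:3→36,j→39,7→2,2→40 22:3→37,j→2,7→2,2→22 23:3→22,j→24,7→2,2→41 24:3→42,j→24,7→2,2→43 25:3→40,j→44,7→2,2→25 26:3→12,j→29,7→2,2→26 27:3→42,j→2,7→2,2→45 28:3→45,j→32,7→2,2→2 29:3→27,j→34,7→2,2→32 30:3→46,j→39,7→2,2→47 31:3→47,j→48,7→2,2→2 32:3→45,j→49,7→2,2→2 33:3→50,j→51,7→2,2→52 34:3→27,j→53,7→2,2→49 35:3→52,j→49,7→2,2→2 36:3→2,j→46,7→2,2→54 37:3→2,j→2,7→2,2→37 38:3→37,j→39,7→2,2→55 39:3→56,j→39,7→2,2→57 40:3→54,j→58,7→2,2→40 41:3→22,j→44,7→2,2→41 42:3→56,j→2,7→2,2→59 43:3→59,j→48,7→2,2→2 44:3→42,j→51,7→2,2→48 45:3→59,j→2,7→2,2→2 46:3→2,j→46,7→2,2→60 47:3→60,j→61,7→2,2→2 48:3→59,j→62,7→2,2→2 49:3→45,j→63,7→2,2→2 50:3→64,j→65,7→2,2→66 51:3→42,j→27,7→2,2→62 52:3→66,j→62,7→2,2→2 53:3→27,j→2,7→2,2→63 54:3→2,j→64,7→2,2→54 55:3→37,j→58,7→2,2→55 56:3→2,j→2,7→2,2→67 57:3→67,j→61,7→2,2→2 58:3→56,j→65,7→2,2→61 59:3→67,j→2,7→2,2→2 60:3→2,j→68,7→2,2→2 61:3→67,j→69,7→2,2→2 62:3→59,j→45,7→2,2→2 63:3→45,j→2,7→2,2→2 64:3→2,j→70,7→2,2→68 65:3→56,j→42,7→2,2→69 66:3→68,j→69,7→2,2→2 67:3→2,j→2,7→2,2→2 68:3→2,j→71,7→2,2→2 69:3→67,j→59,7→2,2→2 70:3→2,j→56,7→2,2→71 71:3→2,j→67,7→2,2→2 (ε-aug+det+¬).
'7': N↓-sim [80, 4] end={s48,s61,s86,s9} — reject; 1/1 single-dels accept.
'jj3j': |S_i|=[80, 76, 53, 12, 2] end={s56,s86} ∉↓L; 4/4 del acc.
'2j22': |S_i|=[80, 71, 49, 26, 1] end={s86} rej; 4/4 deletions ∈↓L.
'j3333': run [80, 76, 58, 39, 18, 1] end={s86} — reject; 5/5 single-dels accept.
'22jjjj': N↓-sim [80, 71, 54, 33, 18, 10, 2] end={s56,s86} rej; 6/6 deletions ∈↓L.
5 obstructions.

A = [7, jj3j, 2j22, j3333, 22jjjj].


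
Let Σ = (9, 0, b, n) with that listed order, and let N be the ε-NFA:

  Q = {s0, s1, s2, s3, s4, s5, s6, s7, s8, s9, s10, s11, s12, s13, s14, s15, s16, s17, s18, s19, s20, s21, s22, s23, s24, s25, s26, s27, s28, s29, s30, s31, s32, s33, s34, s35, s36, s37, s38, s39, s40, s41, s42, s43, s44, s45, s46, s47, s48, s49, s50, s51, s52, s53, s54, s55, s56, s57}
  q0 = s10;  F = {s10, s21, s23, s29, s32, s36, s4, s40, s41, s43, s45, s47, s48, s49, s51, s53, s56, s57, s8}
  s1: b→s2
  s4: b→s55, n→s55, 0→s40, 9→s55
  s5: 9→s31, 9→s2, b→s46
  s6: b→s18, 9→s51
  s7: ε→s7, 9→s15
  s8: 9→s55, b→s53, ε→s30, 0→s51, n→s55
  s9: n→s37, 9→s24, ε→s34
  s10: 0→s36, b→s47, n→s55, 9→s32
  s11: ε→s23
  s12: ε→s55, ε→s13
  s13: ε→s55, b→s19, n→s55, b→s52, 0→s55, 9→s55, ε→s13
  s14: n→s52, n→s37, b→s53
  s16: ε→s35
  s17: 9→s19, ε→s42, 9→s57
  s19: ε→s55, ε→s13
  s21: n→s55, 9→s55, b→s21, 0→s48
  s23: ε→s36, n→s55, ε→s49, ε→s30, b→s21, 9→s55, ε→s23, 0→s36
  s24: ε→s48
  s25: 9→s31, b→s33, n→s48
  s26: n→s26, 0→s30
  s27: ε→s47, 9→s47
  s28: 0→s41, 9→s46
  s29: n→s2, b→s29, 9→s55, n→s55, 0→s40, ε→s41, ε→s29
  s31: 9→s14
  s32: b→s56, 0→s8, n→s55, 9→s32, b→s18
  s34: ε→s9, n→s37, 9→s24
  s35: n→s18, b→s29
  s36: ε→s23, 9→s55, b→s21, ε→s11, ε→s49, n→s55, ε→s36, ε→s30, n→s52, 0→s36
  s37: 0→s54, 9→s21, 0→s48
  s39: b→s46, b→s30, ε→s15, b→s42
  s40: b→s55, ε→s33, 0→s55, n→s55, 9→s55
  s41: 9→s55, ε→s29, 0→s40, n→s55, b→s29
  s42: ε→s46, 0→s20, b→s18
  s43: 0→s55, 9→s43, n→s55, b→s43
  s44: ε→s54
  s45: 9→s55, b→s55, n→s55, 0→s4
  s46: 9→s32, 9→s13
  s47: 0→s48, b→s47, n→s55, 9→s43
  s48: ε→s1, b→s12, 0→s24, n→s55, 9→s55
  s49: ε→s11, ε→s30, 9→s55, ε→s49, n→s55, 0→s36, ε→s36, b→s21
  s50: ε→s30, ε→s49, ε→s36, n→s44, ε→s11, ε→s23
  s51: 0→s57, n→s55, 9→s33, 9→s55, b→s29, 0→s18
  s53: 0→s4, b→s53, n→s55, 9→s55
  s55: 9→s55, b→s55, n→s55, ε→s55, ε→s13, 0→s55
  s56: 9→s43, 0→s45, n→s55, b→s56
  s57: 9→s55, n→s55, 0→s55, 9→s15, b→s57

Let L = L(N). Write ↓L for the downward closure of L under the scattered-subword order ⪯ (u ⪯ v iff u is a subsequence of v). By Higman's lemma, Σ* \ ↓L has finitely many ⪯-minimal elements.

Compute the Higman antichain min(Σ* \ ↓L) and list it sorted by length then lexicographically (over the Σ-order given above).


min(Σ*\↓L) = [n, 09, b90, b0b, 90000].

|Q|=58, |F|=19, |δ|=172 (43 ε).
min D↑ (17 st, q0=0, F={4}): 0:9→1,0→2,b→3,n→4 1:9→1,0→5,b→6,n→4 2:9→4,0→2,b→7,n→4 3:9→8,0→9,b→3,n→4 4:9→4,0→4,b→4,n→4 5:9→4,0→10,b→11,n→4 6:9→8,0→12,b→6,n→4 7:9→4,0→9,b→7,n→4 8:9→8,0→4,b→8,n→4 9:9→4,0→9,b→4,n→4 10:9→4,0→13,b→14,n→4 11:9→4,0→15,b→11,n→4 12:9→4,0→15,b→4,n→4 13:9→4,0→4,b→13,n→4 14:9→4,0→16,b→14,n→4 15:9→4,0→16,b→4,n→4 16:9→4,0→4,b→4,n→4 (ε-aug+det+¬).
'n': run [32, 5] end={s13,s19,s2,s52,s55} rej; 1/1 single-dels accept.
'09': |S_i|=[32, 27, 6] end={s13,s15,s19,s33,s52,s55} — reject; 2/2 deletions ∈↓L.
'b90': |S_i|=[32, 23, 6, 4] end={s13,s19,s52,s55} — reject; 3/3 deletions ∈↓L.
'b0b': N↓-sim [32, 23, 13, 6] end={s12,s13,s19,s2,s52,s55} ∉↓L; 3/3 single-dels accept.
'90000': N↓-sim [32, 21, 18, 14, 9, 4] end={s13,s19,s52,s55} ∉↓L; 5/5 del acc.
5 minimals (antichain).


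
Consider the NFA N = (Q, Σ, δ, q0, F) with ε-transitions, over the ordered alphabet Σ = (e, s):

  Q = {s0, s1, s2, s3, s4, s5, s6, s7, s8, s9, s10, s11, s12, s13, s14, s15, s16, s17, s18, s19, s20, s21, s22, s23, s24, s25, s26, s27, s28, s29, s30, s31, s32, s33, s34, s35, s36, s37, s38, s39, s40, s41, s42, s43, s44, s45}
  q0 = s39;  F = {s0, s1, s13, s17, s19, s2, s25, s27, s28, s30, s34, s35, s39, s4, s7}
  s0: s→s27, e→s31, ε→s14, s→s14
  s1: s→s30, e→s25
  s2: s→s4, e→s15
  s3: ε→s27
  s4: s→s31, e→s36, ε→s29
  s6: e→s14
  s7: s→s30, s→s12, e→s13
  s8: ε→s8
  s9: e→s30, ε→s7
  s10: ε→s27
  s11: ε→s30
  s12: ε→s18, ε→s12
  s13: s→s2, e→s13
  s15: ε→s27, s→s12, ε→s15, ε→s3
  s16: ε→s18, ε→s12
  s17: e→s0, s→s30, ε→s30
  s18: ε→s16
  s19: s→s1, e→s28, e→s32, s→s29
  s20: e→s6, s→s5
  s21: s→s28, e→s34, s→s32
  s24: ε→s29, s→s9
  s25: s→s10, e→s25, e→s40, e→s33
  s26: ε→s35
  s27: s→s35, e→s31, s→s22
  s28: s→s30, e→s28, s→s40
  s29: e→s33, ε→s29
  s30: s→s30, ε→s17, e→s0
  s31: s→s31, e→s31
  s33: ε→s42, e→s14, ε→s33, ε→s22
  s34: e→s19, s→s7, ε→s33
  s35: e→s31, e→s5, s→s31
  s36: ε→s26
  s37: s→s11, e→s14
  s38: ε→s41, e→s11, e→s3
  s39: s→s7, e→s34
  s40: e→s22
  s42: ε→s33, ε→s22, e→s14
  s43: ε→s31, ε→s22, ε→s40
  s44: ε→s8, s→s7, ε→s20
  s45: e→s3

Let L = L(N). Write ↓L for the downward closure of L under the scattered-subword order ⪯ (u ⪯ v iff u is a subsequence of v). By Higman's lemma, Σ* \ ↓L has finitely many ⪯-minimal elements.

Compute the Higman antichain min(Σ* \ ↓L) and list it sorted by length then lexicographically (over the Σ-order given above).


|Q|=46, |F|=15, |δ|=93 (33 ε).
min D↑ (15 st, q0=0, F={13}): 0:e→1,s→2 1:e→3,s→2 2:e→4,s→5 3:e→6,s→7 4:e→4,s→8 5:e→9,s→5 6:e→6,s→5 7:e→10,s→5 8:e→11,s→12 9:e→13,s→11 10:e→10,s→11 11:e→13,s→14 12:e→14,s→13 13:e→13,s→13 14:e→13,s→13 [Hopcroft].
'ssee': N↓-sim [32, 27, 22, 16, 3] end={s14,s31,s5} ∉↓L; 4/4 del acc.
'sesss': run [32, 27, 23, 19, 14, 1] end={s31} ∉↓L; 5/5 single-dels accept.
'eeesee': |S_i|=[32, 31, 29, 27, 23, 16, 3] end={s14,s31,s5} ∉↓L; 6/6 del acc.
'eesese': run [32, 31, 29, 25, 19, 10, 2] end={s31,s5} rej; 6/6 single-dels accept.
4 minimals (antichain).

A = [ssee, sesss, eeesee, eesese].


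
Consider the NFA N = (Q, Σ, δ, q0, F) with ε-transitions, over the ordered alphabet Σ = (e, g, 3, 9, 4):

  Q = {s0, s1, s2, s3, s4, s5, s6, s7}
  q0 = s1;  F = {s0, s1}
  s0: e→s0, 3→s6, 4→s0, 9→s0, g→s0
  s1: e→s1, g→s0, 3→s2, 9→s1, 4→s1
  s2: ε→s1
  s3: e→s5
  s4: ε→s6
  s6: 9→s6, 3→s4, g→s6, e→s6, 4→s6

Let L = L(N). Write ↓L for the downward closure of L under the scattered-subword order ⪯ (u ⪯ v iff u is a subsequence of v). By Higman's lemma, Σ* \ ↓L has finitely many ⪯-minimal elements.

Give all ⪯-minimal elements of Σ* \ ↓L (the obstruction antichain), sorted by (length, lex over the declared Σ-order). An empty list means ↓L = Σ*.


min(Σ*\↓L) = [g3].

|Q|=8, |F|=2, |δ|=18 (2 ε).
min D↑ (3 st, q0=0, F={2}): 0:e→0,g→1,3→0,9→0,4→0 1:e→1,g→1,3→2,9→1,4→1 2:e→2,g→2,3→2,9→2,4→2 [Hopcroft].
'g3': run [5, 3, 2] end={s4,s6} — reject; 2/2 single-dels accept.
1 obstructions.


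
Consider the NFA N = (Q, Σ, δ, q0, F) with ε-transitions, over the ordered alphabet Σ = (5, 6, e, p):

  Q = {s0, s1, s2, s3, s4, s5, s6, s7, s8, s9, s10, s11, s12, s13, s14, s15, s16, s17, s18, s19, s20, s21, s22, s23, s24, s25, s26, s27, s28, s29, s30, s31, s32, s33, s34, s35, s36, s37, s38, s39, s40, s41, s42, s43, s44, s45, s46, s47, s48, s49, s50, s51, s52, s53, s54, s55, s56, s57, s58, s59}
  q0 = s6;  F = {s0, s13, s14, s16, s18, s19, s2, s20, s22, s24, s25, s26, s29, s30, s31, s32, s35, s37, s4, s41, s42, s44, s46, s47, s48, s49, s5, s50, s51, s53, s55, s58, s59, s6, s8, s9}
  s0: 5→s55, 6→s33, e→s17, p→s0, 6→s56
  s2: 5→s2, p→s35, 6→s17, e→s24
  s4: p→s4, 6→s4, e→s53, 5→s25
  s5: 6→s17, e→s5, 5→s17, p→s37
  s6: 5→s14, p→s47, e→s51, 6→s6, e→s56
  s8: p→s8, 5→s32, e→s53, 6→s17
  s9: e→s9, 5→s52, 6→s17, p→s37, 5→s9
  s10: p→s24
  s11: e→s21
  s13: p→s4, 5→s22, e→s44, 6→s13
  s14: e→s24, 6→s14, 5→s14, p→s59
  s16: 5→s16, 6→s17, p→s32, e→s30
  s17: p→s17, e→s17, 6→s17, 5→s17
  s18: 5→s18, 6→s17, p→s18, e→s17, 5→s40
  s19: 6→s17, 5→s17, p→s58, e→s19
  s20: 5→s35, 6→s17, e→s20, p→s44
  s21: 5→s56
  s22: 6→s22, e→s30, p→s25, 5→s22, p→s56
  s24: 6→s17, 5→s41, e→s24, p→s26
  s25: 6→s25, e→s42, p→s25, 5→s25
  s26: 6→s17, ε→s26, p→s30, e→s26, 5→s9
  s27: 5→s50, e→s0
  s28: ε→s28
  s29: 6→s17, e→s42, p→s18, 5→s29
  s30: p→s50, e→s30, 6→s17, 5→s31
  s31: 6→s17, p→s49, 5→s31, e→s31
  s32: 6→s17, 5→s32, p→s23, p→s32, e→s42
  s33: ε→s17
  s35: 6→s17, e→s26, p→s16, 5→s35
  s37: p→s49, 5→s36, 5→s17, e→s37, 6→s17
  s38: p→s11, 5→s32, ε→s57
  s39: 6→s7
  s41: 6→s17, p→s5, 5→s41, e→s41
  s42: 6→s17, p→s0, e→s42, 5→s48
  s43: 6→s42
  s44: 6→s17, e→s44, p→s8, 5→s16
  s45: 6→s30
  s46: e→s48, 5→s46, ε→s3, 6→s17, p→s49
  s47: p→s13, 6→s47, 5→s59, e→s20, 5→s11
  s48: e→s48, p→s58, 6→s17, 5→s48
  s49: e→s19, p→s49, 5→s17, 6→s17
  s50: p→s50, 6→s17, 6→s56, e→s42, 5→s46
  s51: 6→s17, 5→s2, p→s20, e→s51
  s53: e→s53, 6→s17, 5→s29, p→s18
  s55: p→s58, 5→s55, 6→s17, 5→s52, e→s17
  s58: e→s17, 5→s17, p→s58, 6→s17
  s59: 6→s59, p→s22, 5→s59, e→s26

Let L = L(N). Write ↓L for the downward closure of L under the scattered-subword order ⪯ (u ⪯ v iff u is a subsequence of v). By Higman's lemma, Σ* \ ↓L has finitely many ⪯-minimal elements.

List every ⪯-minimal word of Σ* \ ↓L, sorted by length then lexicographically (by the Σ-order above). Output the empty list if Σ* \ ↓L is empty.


|Q|=60, |F|=36, |δ|=173 (5 ε).
min D↑ (37 st, q0=0, F={7}): 0:5→1,6→0,e→2,p→3 1:5→1,6→1,e→4,p→5 2:5→6,6→7,e→2,p→8 3:5→5,6→3,e→8,p→9 4:5→10,6→7,e→4,p→11 5:5→5,6→5,e→11,p→12 6:5→6,6→7,e→4,p→13 7:5→7,6→7,e→7,p→7 8:5→13,6→7,e→8,p→14 9:5→12,6→9,e→14,p→15 10:5→10,6→7,e→10,p→16 11:5→17,6→7,e→11,p→18 12:5→12,6→12,e→18,p→19 13:5→13,6→7,e→11,p→20 14:5→20,6→7,e→14,p→21 15:5→19,6→15,e→22,p→15 16:5→7,6→7,e→16,p→23 17:5→17,6→7,e→17,p→23 18:5→24,6→7,e→18,p→25 19:5→19,6→19,e→26,p→19 20:5→20,6→7,e→18,p→27 21:5→27,6→7,e→22,p→21 22:5→28,6→7,e→22,p→29 23:5→7,6→7,e→23,p→30 24:5→24,6→7,e→24,p→30 25:5→31,6→7,e→26,p→25 26:5→32,6→7,e→26,p→33 27:5→27,6→7,e→26,p→27 28:5→28,6→7,e→26,p→29 29:5→29,6→7,e→7,p→29 30:5→7,6→7,e→34,p→30 31:5→31,6→7,e→32,p→30 32:5→32,6→7,e→32,p→35 33:5→36,6→7,e→7,p→33 34:5→7,6→7,e→34,p→35 35:5→7,6→7,e→7,p→35 36:5→36,6→7,e→7,p→35 (ε-aug+det+¬).
'e6': |S_i|=[46, 37, 3] end={s17,s33,s56} — reject; 2/2 single-dels accept.
'5e5p5': N↓-sim [46, 37, 24, 16, 7, 2] end={s17,s36} — reject; 5/5 single-dels accept.
'pppepe': |S_i|=[46, 40, 31, 23, 14, 9, 1] end={s17} rej; 6/6 single-dels accept.
3 words, ⪯-incomp.

Antichain: [e6, 5e5p5, pppepe].


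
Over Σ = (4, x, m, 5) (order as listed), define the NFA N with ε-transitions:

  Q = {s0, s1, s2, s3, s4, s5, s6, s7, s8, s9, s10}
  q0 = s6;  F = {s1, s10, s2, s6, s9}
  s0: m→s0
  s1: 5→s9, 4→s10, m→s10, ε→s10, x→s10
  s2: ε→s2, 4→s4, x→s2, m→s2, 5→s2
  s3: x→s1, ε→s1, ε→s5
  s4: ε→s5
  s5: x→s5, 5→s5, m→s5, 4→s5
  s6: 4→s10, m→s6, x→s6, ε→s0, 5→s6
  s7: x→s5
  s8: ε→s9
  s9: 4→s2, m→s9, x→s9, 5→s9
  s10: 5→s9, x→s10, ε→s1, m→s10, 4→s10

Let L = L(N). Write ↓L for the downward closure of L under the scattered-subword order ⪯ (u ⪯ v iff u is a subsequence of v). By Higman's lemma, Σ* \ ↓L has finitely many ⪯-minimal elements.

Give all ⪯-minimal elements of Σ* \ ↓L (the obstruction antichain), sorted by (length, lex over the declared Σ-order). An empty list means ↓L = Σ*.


min(Σ*\↓L) = [4544].

|Q|=11, |F|=5, |δ|=35 (8 ε).
min D↑ (5 st, q0=0, F={4}): 0:4→1,x→0,m→0,5→0 1:4→1,x→1,m→1,5→2 2:4→3,x→2,m→2,5→2 3:4→4,x→3,m→3,5→3 4:4→4,x→4,m→4,5→4.
'4544': |S_i|=[8, 6, 4, 3, 2] end={s4,s5} — reject; 4/4 single-dels accept.
1 words, ⪯-incomp.


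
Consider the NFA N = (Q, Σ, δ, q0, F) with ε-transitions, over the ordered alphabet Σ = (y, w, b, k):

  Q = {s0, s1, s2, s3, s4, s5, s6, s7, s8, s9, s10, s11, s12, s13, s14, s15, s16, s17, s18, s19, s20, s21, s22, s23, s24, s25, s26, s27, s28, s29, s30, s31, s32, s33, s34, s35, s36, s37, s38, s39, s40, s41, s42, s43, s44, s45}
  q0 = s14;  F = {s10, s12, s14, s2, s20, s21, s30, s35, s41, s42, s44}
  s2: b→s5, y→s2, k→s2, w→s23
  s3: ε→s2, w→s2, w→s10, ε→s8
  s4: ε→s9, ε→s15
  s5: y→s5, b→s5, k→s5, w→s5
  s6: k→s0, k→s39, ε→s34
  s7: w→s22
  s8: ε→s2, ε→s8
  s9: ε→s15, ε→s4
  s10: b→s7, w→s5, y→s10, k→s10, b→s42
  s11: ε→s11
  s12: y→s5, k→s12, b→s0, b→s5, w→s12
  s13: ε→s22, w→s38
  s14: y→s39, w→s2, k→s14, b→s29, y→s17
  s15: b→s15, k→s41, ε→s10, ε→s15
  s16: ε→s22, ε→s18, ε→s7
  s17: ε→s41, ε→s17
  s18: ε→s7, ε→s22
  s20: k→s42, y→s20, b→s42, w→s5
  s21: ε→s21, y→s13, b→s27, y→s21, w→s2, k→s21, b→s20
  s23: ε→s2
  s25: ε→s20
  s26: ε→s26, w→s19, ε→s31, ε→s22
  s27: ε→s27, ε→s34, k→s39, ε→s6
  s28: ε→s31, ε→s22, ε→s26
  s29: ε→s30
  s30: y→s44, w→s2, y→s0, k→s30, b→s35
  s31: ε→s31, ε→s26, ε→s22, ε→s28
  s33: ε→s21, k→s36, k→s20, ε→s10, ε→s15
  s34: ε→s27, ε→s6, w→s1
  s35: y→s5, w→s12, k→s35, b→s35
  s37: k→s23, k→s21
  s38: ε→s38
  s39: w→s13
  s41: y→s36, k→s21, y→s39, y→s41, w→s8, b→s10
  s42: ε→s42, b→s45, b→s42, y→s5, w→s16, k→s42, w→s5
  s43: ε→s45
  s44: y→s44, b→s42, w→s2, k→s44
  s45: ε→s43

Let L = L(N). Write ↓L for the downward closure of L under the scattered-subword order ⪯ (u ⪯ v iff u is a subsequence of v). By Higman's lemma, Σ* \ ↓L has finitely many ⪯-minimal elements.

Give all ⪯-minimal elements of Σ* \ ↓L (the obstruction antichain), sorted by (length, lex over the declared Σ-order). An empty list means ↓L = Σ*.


Antichain: [wb, ybw, bby, ykbky].

|Q|=46, |F|=11, |δ|=120 (46 ε).
min D↑ (12 st, q0=0, F={6}): 0:y→1,w→2,b→3,k→0 1:y→1,w→2,b→4,k→5 2:y→2,w→2,b→6,k→2 3:y→7,w→2,b→8,k→3 4:y→4,w→6,b→9,k→4 5:y→5,w→2,b→10,k→5 6:y→6,w→6,b→6,k→6 7:y→7,w→2,b→9,k→7 8:y→6,w→11,b→8,k→8 9:y→6,w→6,b→9,k→9 10:y→10,w→6,b→9,k→9 11:y→6,w→11,b→6,k→11 (ε-aug+det+¬).
'wb': run [31, 13, 2] end={s0,s5} rej; 2/2 single-dels accept.
'ybw': N↓-sim [31, 26, 18, 8] end={s1,s13,s16,s18,s22,s38,s5,s7} ∉↓L; 3/3 deletions ∈↓L.
'bby': |S_i|=[31, 25, 11, 1] end={s5} rej; 3/3 deletions ∈↓L.
'ykbky': N↓-sim [31, 26, 22, 17, 12, 1] end={s5} ∉↓L; 5/5 single-dels accept.
4 words, ⪯-incomp.


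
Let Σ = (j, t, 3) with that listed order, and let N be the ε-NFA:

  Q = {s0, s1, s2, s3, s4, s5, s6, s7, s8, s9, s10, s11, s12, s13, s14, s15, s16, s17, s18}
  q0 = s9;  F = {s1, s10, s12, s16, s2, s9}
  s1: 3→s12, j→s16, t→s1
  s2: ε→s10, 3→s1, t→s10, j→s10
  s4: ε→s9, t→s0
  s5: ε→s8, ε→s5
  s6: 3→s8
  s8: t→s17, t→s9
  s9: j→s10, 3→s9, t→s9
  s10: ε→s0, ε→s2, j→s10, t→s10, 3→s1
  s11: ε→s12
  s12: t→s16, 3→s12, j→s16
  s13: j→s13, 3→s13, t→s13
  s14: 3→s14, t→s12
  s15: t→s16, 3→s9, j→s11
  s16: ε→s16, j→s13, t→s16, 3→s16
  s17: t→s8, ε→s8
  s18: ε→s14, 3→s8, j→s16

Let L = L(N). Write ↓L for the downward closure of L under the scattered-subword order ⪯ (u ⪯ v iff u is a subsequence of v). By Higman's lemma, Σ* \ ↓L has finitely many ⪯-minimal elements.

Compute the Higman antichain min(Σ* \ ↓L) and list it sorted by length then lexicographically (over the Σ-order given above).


|Q|=19, |F|=6, |δ|=43 (10 ε).
min D↑ (6 st, q0=0, F={5}): 0:j→1,t→0,3→0 1:j→1,t→1,3→2 2:j→3,t→2,3→4 3:j→5,t→3,3→3 4:j→3,t→3,3→4 5:j→5,t→5,3→5 [Hopcroft].
'j3jj': |S_i|=[8, 7, 4, 2, 1] end={s13} rej; 4/4 single-dels accept.
'j33tj': run [8, 7, 4, 3, 2, 1] end={s13} ∉↓L; 5/5 del acc.
2 minimals (antichain).

A = [j3jj, j33tj].


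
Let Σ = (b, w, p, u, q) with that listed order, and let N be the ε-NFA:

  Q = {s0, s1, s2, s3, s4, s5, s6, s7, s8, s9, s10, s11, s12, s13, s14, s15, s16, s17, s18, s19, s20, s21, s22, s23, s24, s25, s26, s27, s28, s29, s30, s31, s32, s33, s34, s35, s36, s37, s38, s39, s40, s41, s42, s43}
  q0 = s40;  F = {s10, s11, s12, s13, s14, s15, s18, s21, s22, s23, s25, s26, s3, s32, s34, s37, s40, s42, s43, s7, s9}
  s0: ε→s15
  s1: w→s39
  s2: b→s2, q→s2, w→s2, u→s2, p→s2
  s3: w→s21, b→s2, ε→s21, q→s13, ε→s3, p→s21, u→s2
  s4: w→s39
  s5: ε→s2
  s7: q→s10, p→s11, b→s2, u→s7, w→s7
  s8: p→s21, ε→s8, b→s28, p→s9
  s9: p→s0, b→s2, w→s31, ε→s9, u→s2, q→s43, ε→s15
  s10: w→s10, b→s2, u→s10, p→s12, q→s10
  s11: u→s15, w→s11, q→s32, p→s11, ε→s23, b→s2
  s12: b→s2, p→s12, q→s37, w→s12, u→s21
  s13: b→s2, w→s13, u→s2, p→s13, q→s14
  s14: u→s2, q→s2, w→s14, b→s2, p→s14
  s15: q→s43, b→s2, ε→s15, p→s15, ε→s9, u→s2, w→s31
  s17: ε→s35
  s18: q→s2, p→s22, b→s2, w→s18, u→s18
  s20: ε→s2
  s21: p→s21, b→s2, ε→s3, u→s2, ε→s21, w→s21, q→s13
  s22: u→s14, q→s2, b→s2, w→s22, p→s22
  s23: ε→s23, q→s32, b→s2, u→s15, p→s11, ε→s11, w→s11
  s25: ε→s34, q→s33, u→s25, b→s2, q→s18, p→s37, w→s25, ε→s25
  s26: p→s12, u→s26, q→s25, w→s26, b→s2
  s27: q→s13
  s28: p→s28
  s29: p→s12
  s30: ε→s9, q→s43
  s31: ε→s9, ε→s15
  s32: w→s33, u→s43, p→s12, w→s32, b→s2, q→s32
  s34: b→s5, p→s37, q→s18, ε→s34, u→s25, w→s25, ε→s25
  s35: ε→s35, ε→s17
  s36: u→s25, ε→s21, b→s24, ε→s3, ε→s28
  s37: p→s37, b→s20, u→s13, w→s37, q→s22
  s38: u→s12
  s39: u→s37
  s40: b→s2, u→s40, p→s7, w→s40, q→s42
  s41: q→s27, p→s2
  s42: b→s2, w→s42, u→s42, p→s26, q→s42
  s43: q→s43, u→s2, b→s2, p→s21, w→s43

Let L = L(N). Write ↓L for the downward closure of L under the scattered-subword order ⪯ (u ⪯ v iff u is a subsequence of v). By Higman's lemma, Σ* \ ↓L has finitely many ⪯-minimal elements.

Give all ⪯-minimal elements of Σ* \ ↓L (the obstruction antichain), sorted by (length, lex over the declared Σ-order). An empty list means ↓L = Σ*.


|Q|=44, |F|=21, |δ|=155 (28 ε).
min D↑ (18 st, q0=0, F={1}): 0:b→1,w→0,p→2,u→0,q→3 1:b→1,w→1,p→1,u→1,q→1 2:b→1,w→2,p→4,u→2,q→5 3:b→1,w→3,p→6,u→3,q→3 4:b→1,w→4,p→4,u→7,q→8 5:b→1,w→5,p→9,u→5,q→5 6:b→1,w→6,p→9,u→6,q→10 7:b→1,w→7,p→7,u→1,q→11 8:b→1,w→8,p→9,u→11,q→8 9:b→1,w→9,p→9,u→12,q→13 10:b→1,w→10,p→13,u→10,q→14 11:b→1,w→11,p→12,u→1,q→11 12:b→1,w→12,p→12,u→1,q→15 13:b→1,w→13,p→13,u→15,q→16 14:b→1,w→14,p→16,u→14,q→1 15:b→1,w→15,p→15,u→1,q→17 16:b→1,w→16,p→16,u→17,q→1 17:b→1,w→17,p→17,u→1,q→1 (ε-aug+det+¬).
'b': run [27, 3] end={s2,s20,s5} — reject; 1/1 deletions ∈↓L.
'ppuu': N↓-sim [27, 25, 18, 10, 1] end={s2} ∉↓L; 4/4 deletions ∈↓L.
'qpqqq': |S_i|=[27, 19, 15, 11, 5, 1] end={s2} ∉↓L; 5/5 single-dels accept.
3 obstructions.

min(Σ*\↓L) = [b, ppuu, qpqqq].
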